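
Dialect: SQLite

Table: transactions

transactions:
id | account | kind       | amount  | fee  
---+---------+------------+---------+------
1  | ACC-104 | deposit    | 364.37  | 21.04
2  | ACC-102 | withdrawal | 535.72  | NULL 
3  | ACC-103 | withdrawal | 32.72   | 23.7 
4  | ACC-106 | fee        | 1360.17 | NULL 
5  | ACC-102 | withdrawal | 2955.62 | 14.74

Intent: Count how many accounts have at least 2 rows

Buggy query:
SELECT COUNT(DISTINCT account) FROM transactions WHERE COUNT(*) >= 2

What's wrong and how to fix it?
Bug: COUNT(*) cannot appear in WHERE; the per-group count doesn't exist yet

Fix: Group first with HAVING COUNT(*) >= 2, then COUNT the resulting groups

Corrected query:
SELECT COUNT(*) FROM (SELECT account FROM transactions GROUP BY account HAVING COUNT(*) >= 2)

Result:
COUNT(*)
--------
1       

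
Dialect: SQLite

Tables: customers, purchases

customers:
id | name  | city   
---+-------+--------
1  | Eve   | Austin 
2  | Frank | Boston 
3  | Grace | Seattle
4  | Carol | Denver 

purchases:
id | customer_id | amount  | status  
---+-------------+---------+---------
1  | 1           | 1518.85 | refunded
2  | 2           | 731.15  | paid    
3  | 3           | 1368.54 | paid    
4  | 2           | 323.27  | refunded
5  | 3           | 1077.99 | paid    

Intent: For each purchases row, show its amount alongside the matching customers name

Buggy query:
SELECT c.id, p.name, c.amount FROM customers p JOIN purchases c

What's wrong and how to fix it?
Bug: Missing join condition: each purchases row is matched to all customers rows instead of just its own

Fix: Add ON c.customer_id = p.id to the JOIN

Corrected query:
SELECT c.id, p.name, c.amount FROM customers p JOIN purchases c ON c.customer_id = p.id

Result:
id | name  | amount 
---+-------+--------
1  | Eve   | 1518.85
2  | Frank | 731.15 
3  | Grace | 1368.54
4  | Frank | 323.27 
5  | Grace | 1077.99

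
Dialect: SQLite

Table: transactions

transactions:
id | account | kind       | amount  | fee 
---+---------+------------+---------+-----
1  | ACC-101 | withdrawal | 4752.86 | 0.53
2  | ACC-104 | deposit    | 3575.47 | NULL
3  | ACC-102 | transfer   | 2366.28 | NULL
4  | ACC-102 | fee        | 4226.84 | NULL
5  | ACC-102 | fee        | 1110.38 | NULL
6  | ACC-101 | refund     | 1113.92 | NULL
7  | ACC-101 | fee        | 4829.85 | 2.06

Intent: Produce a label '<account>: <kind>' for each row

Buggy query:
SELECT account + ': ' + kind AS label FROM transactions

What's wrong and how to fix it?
Bug: SQLite uses || for string concatenation; + coerces text to numbers (yielding 0)

Fix: Use the || operator for string concatenation

Corrected query:
SELECT account || ': ' || kind AS label FROM transactions

Result:
label              
-------------------
ACC-101: withdrawal
ACC-104: deposit   
ACC-102: transfer  
ACC-102: fee       
ACC-102: fee       
ACC-101: refund    
ACC-101: fee       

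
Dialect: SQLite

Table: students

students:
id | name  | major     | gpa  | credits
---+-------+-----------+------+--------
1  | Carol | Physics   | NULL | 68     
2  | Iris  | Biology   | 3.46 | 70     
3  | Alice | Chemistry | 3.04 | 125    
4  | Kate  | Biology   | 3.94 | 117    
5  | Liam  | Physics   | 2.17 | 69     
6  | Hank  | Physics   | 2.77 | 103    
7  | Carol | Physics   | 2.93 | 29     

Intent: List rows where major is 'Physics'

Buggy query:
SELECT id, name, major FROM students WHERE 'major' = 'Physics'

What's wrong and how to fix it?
Bug: Single quotes denote string literals in SQL; the column name is being compared as a constant string

Fix: Remove the quotes around the column name (or use double quotes for an identifier)

Corrected query:
SELECT id, name, major FROM students WHERE major = 'Physics'

Result:
id | name  | major  
---+-------+--------
1  | Carol | Physics
5  | Liam  | Physics
6  | Hank  | Physics
7  | Carol | Physics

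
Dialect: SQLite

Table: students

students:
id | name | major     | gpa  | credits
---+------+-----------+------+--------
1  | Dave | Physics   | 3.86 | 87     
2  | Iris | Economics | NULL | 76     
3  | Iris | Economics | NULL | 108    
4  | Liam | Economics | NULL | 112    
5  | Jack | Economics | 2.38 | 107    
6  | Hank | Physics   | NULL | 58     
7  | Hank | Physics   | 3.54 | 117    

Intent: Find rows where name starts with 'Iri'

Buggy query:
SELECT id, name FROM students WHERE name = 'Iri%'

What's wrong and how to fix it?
Bug: Wildcards only work with LIKE; '=' treats '%' as a literal character

Fix: Use LIKE for wildcard pattern matching

Corrected query:
SELECT id, name FROM students WHERE name LIKE 'Iri%'

Result:
id | name
---+-----
2  | Iris
3  | Iris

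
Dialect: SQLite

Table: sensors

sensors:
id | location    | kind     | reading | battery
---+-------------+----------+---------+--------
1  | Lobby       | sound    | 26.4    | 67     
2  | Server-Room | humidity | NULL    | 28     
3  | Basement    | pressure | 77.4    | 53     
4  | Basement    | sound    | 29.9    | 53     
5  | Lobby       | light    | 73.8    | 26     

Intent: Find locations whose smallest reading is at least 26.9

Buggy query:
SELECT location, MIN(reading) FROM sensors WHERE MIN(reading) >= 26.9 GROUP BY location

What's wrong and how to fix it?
Bug: Aggregates like MIN are computed per group after WHERE runs

Fix: Replace WHERE with HAVING after the GROUP BY

Corrected query:
SELECT location, MIN(reading) FROM sensors GROUP BY location HAVING MIN(reading) >= 26.9

Result:
location | MIN(reading)
---------+-------------
Basement | 29.9        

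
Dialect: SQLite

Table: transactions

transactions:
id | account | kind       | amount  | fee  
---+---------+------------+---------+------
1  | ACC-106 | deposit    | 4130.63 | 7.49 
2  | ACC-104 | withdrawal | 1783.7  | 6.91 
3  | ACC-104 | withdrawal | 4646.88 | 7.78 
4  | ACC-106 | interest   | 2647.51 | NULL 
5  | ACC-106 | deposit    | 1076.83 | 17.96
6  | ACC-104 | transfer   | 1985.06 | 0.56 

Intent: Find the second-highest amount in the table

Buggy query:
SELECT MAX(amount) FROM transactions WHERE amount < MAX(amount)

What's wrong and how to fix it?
Bug: MAX(amount) on the right of the comparison is an aggregate-in-WHERE error

Fix: Put the inner MAX in a scalar subquery

Corrected query:
SELECT MAX(amount) FROM transactions WHERE amount < (SELECT MAX(amount) FROM transactions)

Result:
MAX(amount)
-----------
4130.63    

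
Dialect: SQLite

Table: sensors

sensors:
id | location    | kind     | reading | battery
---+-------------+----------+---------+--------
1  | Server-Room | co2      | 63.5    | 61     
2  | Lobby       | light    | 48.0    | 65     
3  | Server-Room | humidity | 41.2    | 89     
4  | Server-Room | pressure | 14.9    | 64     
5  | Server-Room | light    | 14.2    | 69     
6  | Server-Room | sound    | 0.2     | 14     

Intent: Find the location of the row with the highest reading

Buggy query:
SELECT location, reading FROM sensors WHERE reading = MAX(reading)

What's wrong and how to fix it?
Bug: WHERE is evaluated per row; an aggregate over the whole table isn't defined there

Fix: Wrap MAX in a scalar subquery so WHERE compares against a single value

Corrected query:
SELECT location, reading FROM sensors WHERE reading = (SELECT MAX(reading) FROM sensors)

Result:
location    | reading
------------+--------
Server-Room | 63.5   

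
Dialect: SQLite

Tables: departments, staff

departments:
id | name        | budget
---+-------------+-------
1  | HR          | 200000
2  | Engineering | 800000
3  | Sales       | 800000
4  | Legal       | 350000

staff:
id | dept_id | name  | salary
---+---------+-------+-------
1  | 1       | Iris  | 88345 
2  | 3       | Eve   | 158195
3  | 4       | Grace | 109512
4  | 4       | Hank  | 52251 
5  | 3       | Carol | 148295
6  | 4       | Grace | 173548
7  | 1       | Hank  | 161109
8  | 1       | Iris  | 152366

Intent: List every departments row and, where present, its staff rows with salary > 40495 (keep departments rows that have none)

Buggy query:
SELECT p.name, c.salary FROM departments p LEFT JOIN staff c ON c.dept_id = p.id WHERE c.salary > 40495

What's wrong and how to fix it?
Bug: A WHERE condition on the right-hand table after LEFT JOIN drops unmatched parents

Fix: Move the right-table condition into the ON clause so unmatched parents are kept

Corrected query:
SELECT p.name, c.salary FROM departments p LEFT JOIN staff c ON c.dept_id = p.id AND c.salary > 40495

Result:
name        | salary
------------+-------
HR          | 88345 
HR          | 152366
HR          | 161109
Engineering | NULL  
Sales       | 148295
Sales       | 158195
Legal       | 52251 
Legal       | 109512
Legal       | 173548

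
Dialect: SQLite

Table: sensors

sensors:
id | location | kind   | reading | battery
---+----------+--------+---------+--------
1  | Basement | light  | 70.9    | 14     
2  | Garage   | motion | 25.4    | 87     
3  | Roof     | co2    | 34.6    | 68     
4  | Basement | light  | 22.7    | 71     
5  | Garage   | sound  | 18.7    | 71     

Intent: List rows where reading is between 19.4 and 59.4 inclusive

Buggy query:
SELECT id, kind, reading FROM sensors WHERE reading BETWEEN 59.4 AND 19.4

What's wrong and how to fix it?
Bug: BETWEEN expects the lower bound first; with 59.4 AND 19.4 the range is empty

Fix: Write BETWEEN 19.4 AND 59.4

Corrected query:
SELECT id, kind, reading FROM sensors WHERE reading BETWEEN 19.4 AND 59.4

Result:
id | kind   | reading
---+--------+--------
2  | motion | 25.4   
3  | co2    | 34.6   
4  | light  | 22.7   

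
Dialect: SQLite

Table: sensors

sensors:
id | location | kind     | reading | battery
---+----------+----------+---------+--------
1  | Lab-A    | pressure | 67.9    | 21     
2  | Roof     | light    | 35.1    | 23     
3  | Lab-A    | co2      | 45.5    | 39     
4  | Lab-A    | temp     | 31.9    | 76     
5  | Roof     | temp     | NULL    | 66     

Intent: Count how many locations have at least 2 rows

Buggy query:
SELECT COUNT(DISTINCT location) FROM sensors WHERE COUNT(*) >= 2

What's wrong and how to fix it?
Bug: WHERE filters individual rows, not groups, so a group-level COUNT is invalid there

Fix: Use a subquery that GROUPs and filters with HAVING, then count its rows

Corrected query:
SELECT COUNT(*) FROM (SELECT location FROM sensors GROUP BY location HAVING COUNT(*) >= 2)

Result:
COUNT(*)
--------
2       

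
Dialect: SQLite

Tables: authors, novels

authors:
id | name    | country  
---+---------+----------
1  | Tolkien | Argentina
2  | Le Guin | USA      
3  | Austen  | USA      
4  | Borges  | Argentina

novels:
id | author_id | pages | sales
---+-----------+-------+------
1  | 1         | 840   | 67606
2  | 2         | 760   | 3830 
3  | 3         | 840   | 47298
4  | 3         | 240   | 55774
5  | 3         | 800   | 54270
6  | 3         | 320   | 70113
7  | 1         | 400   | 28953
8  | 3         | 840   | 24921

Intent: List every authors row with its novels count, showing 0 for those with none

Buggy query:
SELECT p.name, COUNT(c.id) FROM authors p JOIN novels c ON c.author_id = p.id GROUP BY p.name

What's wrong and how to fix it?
Bug: An inner join excludes parents with zero children

Fix: Use LEFT JOIN so parents without children still appear (COUNT(c.id) gives 0)

Corrected query:
SELECT p.name, COUNT(c.id) FROM authors p LEFT JOIN novels c ON c.author_id = p.id GROUP BY p.name

Result:
name    | COUNT(c.id)
--------+------------
Austen  | 5          
Borges  | 0          
Le Guin | 1          
Tolkien | 2          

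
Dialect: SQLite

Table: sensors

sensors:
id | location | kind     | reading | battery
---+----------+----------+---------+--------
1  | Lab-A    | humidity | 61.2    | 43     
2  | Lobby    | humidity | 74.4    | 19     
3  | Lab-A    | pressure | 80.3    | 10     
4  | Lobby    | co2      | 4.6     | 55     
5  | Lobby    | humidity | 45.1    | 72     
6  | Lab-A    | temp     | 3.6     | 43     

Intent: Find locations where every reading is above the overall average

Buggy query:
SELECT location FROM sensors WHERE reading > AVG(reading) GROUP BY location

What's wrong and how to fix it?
Bug: WHERE evaluates per row before aggregation, so AVG() is unavailable

Fix: Compute the overall average in a scalar subquery and compare each group's MIN against it in HAVING

Corrected query:
SELECT location FROM sensors GROUP BY location HAVING MIN(reading) > (SELECT AVG(reading) FROM sensors)

Result:
(no rows)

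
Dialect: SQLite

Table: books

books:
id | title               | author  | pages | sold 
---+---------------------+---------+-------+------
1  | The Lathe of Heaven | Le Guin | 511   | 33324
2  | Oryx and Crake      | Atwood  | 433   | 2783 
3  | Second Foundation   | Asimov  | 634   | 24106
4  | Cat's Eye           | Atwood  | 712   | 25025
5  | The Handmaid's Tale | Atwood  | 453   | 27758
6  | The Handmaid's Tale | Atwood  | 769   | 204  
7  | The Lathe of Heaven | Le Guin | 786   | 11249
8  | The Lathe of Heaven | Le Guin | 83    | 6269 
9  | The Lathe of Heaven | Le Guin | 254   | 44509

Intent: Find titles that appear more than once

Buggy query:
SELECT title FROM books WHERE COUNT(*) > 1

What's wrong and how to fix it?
Bug: WHERE can't reference COUNT(*); aggregates are computed after WHERE

Fix: GROUP BY title, then filter groups with HAVING COUNT(*) > 1

Corrected query:
SELECT title FROM books GROUP BY title HAVING COUNT(*) > 1

Result:
title              
-------------------
The Handmaid's Tale
The Lathe of Heaven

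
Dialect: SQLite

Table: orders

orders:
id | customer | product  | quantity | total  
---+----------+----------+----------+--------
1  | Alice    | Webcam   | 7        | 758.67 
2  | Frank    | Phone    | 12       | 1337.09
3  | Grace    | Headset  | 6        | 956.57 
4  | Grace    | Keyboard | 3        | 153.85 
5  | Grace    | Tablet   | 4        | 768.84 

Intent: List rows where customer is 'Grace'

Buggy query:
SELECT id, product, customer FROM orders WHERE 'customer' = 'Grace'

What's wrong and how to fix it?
Bug: 'customer' in single quotes is a string literal, not the column; the comparison is literal-vs-literal and never true

Fix: Remove the quotes around the column name (or use double quotes for an identifier)

Corrected query:
SELECT id, product, customer FROM orders WHERE customer = 'Grace'

Result:
id | product  | customer
---+----------+---------
3  | Headset  | Grace   
4  | Keyboard | Grace   
5  | Tablet   | Grace   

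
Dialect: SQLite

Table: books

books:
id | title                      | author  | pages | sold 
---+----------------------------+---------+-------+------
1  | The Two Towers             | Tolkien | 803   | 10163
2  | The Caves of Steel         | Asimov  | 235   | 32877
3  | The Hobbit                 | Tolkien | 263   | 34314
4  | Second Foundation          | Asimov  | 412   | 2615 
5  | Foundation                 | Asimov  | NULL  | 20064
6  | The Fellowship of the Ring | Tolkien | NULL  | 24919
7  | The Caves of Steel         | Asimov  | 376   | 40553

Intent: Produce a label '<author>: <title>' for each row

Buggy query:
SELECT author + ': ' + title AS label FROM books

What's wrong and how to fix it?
Bug: '+' is numeric addition; on text columns SQLite converts them to 0 instead of concatenating

Fix: Replace + with || to concatenate text

Corrected query:
SELECT author || ': ' || title AS label FROM books

Result:
label                              
-----------------------------------
Tolkien: The Two Towers            
Asimov: The Caves of Steel         
Tolkien: The Hobbit                
Asimov: Second Foundation          
Asimov: Foundation                 
Tolkien: The Fellowship of the Ring
Asimov: The Caves of Steel         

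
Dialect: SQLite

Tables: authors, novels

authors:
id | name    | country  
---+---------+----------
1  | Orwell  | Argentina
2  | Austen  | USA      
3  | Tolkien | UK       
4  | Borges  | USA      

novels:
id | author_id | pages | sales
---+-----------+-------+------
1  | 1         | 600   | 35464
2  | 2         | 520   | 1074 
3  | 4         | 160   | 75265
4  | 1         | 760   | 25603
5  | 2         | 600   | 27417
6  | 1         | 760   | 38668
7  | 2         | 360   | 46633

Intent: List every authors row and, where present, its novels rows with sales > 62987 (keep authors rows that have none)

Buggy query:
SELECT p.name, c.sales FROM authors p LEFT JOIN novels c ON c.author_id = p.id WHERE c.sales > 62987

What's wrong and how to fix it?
Bug: Filtering c.sales in WHERE discards the NULL rows produced by LEFT JOIN, turning it into an inner join

Fix: Move the right-table condition into the ON clause so unmatched parents are kept

Corrected query:
SELECT p.name, c.sales FROM authors p LEFT JOIN novels c ON c.author_id = p.id AND c.sales > 62987

Result:
name    | sales
--------+------
Orwell  | NULL 
Austen  | NULL 
Tolkien | NULL 
Borges  | 75265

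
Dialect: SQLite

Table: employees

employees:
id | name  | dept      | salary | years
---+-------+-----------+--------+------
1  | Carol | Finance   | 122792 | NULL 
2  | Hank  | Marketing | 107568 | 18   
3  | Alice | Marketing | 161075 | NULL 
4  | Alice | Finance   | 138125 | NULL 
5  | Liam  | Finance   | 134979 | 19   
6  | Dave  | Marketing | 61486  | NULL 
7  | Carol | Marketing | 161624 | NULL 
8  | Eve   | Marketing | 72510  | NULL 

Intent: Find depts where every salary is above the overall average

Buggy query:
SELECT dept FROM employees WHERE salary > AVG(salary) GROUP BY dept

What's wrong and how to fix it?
Bug: WHERE evaluates per row before aggregation, so AVG() is unavailable

Fix: Compute the overall average in a scalar subquery and compare each group's MIN against it in HAVING

Corrected query:
SELECT dept FROM employees GROUP BY dept HAVING MIN(salary) > (SELECT AVG(salary) FROM employees)

Result:
dept   
-------
Finance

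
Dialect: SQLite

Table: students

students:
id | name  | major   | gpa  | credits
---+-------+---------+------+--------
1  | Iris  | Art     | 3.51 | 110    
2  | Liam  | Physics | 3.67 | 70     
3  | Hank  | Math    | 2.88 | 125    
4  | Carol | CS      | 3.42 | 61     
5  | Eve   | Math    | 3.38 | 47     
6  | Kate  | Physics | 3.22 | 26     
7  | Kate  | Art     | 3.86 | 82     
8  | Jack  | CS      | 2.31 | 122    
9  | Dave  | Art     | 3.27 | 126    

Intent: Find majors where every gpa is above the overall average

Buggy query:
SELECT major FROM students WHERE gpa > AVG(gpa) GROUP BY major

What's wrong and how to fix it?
Bug: WHERE evaluates per row before aggregation, so AVG() is unavailable

Fix: Use a subquery for AVG and a HAVING MIN(...) filter so the condition holds for every row in the group

Corrected query:
SELECT major FROM students GROUP BY major HAVING MIN(gpa) > (SELECT AVG(gpa) FROM students)

Result:
(no rows)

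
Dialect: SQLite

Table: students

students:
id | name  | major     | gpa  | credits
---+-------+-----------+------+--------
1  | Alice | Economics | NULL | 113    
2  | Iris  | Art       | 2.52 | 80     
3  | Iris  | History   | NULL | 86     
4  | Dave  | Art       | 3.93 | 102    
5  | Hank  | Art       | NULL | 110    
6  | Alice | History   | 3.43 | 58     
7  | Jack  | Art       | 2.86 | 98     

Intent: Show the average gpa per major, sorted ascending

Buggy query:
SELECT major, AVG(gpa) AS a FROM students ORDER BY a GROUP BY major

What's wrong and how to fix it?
Bug: GROUP BY must precede ORDER BY

Fix: Move ORDER BY to the end, after GROUP BY

Corrected query:
SELECT major, AVG(gpa) AS a FROM students GROUP BY major ORDER BY a

Result:
major     | a       
----------+---------
Economics | NULL    
Art       | 3.103333
History   | 3.43    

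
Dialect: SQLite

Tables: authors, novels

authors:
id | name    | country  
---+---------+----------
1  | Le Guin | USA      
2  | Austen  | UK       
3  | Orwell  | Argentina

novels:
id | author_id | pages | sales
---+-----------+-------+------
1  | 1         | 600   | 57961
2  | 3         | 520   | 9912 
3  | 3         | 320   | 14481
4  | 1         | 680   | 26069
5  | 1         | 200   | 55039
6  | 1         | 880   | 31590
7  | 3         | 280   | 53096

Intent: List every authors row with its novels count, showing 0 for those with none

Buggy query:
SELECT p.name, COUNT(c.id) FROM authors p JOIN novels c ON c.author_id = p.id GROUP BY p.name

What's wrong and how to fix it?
Bug: An inner join excludes parents with zero children

Fix: Use LEFT JOIN so parents without children still appear (COUNT(c.id) gives 0)

Corrected query:
SELECT p.name, COUNT(c.id) FROM authors p LEFT JOIN novels c ON c.author_id = p.id GROUP BY p.name

Result:
name    | COUNT(c.id)
--------+------------
Austen  | 0          
Le Guin | 4          
Orwell  | 3          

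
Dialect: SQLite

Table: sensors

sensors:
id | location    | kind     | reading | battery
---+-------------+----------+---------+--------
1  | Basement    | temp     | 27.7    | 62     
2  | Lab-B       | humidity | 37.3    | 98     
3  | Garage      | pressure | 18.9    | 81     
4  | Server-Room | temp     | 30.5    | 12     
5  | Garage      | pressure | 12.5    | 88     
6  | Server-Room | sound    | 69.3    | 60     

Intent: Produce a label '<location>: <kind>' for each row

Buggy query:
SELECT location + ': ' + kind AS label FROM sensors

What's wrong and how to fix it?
Bug: '+' is numeric addition; on text columns SQLite converts them to 0 instead of concatenating

Fix: Use the || operator for string concatenation

Corrected query:
SELECT location || ': ' || kind AS label FROM sensors

Result:
label             
------------------
Basement: temp    
Lab-B: humidity   
Garage: pressure  
Server-Room: temp 
Garage: pressure  
Server-Room: sound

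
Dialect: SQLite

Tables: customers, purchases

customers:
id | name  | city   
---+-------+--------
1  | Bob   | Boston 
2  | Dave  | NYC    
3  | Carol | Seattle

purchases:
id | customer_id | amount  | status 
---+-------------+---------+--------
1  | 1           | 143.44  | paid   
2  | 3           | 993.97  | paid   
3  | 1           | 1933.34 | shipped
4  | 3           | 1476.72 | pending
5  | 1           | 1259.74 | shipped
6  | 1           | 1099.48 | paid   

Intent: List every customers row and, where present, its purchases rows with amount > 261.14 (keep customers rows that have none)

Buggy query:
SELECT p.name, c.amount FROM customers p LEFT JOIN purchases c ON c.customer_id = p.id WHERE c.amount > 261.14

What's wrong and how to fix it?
Bug: A WHERE condition on the right-hand table after LEFT JOIN drops unmatched parents

Fix: Put 'c.amount > 261.14' in the JOIN's ON clause instead of WHERE

Corrected query:
SELECT p.name, c.amount FROM customers p LEFT JOIN purchases c ON c.customer_id = p.id AND c.amount > 261.14

Result:
name  | amount 
------+--------
Bob   | 1099.48
Bob   | 1259.74
Bob   | 1933.34
Dave  | NULL   
Carol | 993.97 
Carol | 1476.72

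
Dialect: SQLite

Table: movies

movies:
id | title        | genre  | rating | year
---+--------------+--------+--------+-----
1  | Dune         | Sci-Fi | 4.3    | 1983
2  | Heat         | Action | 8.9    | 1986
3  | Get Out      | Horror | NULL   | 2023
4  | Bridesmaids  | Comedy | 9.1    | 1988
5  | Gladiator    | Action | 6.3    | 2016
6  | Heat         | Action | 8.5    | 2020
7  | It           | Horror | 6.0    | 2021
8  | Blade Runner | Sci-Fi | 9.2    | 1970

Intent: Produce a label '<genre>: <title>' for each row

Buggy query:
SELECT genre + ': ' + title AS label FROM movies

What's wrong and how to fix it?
Bug: SQLite uses || for string concatenation; + coerces text to numbers (yielding 0)

Fix: Use the || operator for string concatenation

Corrected query:
SELECT genre || ': ' || title AS label FROM movies

Result:
label               
--------------------
Sci-Fi: Dune        
Action: Heat        
Horror: Get Out     
Comedy: Bridesmaids 
Action: Gladiator   
Action: Heat        
Horror: It          
Sci-Fi: Blade Runner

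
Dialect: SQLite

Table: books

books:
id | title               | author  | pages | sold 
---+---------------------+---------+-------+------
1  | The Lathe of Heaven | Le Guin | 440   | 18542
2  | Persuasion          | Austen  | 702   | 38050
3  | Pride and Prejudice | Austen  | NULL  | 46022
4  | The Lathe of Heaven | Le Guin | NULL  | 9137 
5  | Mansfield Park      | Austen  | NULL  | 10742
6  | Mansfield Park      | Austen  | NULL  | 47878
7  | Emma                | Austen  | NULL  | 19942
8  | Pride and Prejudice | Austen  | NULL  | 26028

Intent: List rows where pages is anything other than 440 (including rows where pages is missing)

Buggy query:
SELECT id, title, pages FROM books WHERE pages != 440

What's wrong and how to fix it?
Bug: 'pages != 440' is unknown when pages is NULL, so NULL rows are silently excluded

Fix: Add an explicit OR pages IS NULL to include the missing-value rows

Corrected query:
SELECT id, title, pages FROM books WHERE pages != 440 OR pages IS NULL

Result:
id | title               | pages
---+---------------------+------
2  | Persuasion          | 702  
3  | Pride and Prejudice | NULL 
4  | The Lathe of Heaven | NULL 
5  | Mansfield Park      | NULL 
6  | Mansfield Park      | NULL 
7  | Emma                | NULL 
8  | Pride and Prejudice | NULL 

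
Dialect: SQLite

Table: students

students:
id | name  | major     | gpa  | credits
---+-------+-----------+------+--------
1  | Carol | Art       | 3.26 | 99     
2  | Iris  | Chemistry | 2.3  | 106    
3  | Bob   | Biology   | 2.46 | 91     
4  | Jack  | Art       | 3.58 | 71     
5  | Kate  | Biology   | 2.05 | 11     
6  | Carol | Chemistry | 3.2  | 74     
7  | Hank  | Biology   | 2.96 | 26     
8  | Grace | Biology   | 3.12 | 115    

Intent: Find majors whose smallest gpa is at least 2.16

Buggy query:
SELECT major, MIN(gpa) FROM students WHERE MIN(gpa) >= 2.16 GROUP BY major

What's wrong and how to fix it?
Bug: Aggregates like MIN are computed per group after WHERE runs

Fix: Replace WHERE with HAVING after the GROUP BY

Corrected query:
SELECT major, MIN(gpa) FROM students GROUP BY major HAVING MIN(gpa) >= 2.16

Result:
major     | MIN(gpa)
----------+---------
Art       | 3.26    
Chemistry | 2.3     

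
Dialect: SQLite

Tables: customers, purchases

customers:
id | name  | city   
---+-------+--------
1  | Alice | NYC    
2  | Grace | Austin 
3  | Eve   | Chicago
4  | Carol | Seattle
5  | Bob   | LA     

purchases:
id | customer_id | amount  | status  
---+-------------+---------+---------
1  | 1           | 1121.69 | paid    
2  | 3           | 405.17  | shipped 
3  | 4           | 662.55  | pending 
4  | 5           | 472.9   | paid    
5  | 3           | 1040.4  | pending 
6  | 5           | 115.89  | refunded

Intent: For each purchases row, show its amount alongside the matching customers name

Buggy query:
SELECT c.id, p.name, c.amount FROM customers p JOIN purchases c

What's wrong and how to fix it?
Bug: Missing join condition: each purchases row is matched to all customers rows instead of just its own

Fix: Add ON c.customer_id = p.id to the JOIN

Corrected query:
SELECT c.id, p.name, c.amount FROM customers p JOIN purchases c ON c.customer_id = p.id

Result:
id | name  | amount 
---+-------+--------
1  | Alice | 1121.69
2  | Eve   | 405.17 
3  | Carol | 662.55 
4  | Bob   | 472.9  
5  | Eve   | 1040.4 
6  | Bob   | 115.89 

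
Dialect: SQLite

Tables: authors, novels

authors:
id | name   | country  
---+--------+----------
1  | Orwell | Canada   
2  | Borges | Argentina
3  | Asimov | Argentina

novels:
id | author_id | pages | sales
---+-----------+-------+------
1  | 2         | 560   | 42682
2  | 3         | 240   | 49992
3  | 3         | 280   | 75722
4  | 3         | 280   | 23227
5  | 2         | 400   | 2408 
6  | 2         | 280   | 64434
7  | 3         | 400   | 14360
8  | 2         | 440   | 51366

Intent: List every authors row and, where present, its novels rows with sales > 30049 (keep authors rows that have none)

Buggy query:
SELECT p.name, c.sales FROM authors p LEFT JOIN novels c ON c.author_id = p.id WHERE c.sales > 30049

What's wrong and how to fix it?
Bug: A WHERE condition on the right-hand table after LEFT JOIN drops unmatched parents

Fix: Move the right-table condition into the ON clause so unmatched parents are kept

Corrected query:
SELECT p.name, c.sales FROM authors p LEFT JOIN novels c ON c.author_id = p.id AND c.sales > 30049

Result:
name   | sales
-------+------
Orwell | NULL 
Borges | 42682
Borges | 51366
Borges | 64434
Asimov | 49992
Asimov | 75722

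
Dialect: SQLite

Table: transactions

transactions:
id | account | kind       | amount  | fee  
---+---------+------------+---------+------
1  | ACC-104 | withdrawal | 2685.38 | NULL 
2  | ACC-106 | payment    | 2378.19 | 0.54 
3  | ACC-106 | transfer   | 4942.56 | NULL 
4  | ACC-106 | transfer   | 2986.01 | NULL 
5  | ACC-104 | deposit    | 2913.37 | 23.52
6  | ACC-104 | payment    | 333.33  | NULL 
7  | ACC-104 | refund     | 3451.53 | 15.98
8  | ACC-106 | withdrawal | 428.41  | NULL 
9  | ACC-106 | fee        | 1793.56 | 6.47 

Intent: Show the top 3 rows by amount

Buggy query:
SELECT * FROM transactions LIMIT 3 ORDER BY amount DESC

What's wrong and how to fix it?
Bug: LIMIT must come after ORDER BY

Fix: Sort with ORDER BY, then apply LIMIT

Corrected query:
SELECT * FROM transactions ORDER BY amount DESC LIMIT 3

Result:
id | account | kind     | amount  | fee  
---+---------+----------+---------+------
3  | ACC-106 | transfer | 4942.56 | NULL 
7  | ACC-104 | refund   | 3451.53 | 15.98
4  | ACC-106 | transfer | 2986.01 | NULL 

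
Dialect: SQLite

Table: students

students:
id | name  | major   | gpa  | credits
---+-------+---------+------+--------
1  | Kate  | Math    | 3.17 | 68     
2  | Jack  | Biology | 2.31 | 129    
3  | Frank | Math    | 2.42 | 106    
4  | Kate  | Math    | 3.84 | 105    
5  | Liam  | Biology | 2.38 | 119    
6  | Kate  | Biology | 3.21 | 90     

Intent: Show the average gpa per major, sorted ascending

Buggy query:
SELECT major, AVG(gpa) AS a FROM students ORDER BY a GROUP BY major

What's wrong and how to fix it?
Bug: ORDER BY appears before GROUP BY; SQL clause order requires GROUP BY first

Fix: Move ORDER BY to the end, after GROUP BY

Corrected query:
SELECT major, AVG(gpa) AS a FROM students GROUP BY major ORDER BY a

Result:
major   | a       
--------+---------
Biology | 2.633333
Math    | 3.143333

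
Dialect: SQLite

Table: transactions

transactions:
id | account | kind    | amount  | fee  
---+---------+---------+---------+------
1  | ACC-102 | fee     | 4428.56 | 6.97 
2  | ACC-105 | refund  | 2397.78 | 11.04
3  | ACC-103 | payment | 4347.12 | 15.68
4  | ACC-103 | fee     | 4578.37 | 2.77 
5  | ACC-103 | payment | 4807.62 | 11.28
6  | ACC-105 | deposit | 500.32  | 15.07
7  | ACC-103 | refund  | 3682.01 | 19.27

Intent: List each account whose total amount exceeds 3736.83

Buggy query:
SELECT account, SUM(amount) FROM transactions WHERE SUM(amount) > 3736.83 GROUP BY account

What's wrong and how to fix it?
Bug: SUM(amount) is an aggregate, but WHERE filters rows before aggregation

Fix: Move the aggregate condition to a HAVING clause

Corrected query:
SELECT account, SUM(amount) FROM transactions GROUP BY account HAVING SUM(amount) > 3736.83

Result:
account | SUM(amount)
--------+------------
ACC-102 | 4428.56    
ACC-103 | 17415.12   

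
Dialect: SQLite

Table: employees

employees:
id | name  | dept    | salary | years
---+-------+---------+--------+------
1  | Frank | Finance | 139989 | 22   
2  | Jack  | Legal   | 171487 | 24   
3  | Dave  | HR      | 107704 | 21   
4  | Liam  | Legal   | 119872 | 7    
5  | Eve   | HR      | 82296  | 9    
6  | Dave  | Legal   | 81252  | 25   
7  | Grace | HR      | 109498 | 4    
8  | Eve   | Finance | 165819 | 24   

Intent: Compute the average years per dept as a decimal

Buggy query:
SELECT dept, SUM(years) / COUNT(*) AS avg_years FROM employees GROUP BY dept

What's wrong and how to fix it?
Bug: Both operands are integers, so '/' performs integer division and truncates

Fix: Multiply by 1.0 (or CAST to REAL) to force floating-point division

Corrected query:
SELECT dept, SUM(years) * 1.0 / COUNT(*) AS avg_years FROM employees GROUP BY dept

Result:
dept    | avg_years
--------+----------
Finance | 23       
HR      | 11.333333
Legal   | 18.666667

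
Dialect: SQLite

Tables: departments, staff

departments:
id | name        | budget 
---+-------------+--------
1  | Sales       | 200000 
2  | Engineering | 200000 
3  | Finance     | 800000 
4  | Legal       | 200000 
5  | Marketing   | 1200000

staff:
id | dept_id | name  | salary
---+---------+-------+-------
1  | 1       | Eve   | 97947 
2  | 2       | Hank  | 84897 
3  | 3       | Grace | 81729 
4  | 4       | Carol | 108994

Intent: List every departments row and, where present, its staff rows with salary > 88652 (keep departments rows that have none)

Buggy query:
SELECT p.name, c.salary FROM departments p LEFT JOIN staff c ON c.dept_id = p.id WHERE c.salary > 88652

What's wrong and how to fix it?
Bug: A WHERE condition on the right-hand table after LEFT JOIN drops unmatched parents

Fix: Move the right-table condition into the ON clause so unmatched parents are kept

Corrected query:
SELECT p.name, c.salary FROM departments p LEFT JOIN staff c ON c.dept_id = p.id AND c.salary > 88652

Result:
name        | salary
------------+-------
Sales       | 97947 
Engineering | NULL  
Finance     | NULL  
Legal       | 108994
Marketing   | NULL  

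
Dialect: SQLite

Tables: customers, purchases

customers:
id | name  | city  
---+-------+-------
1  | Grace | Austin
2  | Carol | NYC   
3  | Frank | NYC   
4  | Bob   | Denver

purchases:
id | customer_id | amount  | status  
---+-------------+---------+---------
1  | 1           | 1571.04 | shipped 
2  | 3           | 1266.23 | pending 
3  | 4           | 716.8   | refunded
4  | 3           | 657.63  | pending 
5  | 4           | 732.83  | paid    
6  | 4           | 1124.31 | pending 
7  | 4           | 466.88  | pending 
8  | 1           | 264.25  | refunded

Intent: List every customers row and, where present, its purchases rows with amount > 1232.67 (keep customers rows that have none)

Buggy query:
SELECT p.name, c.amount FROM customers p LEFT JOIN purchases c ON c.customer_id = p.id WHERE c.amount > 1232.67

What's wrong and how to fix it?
Bug: A WHERE condition on the right-hand table after LEFT JOIN drops unmatched parents

Fix: Move the right-table condition into the ON clause so unmatched parents are kept

Corrected query:
SELECT p.name, c.amount FROM customers p LEFT JOIN purchases c ON c.customer_id = p.id AND c.amount > 1232.67

Result:
name  | amount 
------+--------
Grace | 1571.04
Carol | NULL   
Frank | 1266.23
Bob   | NULL   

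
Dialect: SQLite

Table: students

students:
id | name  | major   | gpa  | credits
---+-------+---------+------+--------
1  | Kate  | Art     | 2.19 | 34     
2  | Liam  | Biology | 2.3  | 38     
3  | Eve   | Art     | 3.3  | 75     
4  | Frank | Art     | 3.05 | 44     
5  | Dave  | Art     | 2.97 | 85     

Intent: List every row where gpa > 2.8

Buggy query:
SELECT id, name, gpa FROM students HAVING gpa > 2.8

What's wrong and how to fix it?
Bug: This is a non-aggregate query (no GROUP BY, no aggregates), so in SQLite the HAVING clause is invalid here; a row-level condition belongs in WHERE

Fix: Use WHERE for row-level filtering

Corrected query:
SELECT id, name, gpa FROM students WHERE gpa > 2.8

Result:
id | name  | gpa 
---+-------+-----
3  | Eve   | 3.3 
4  | Frank | 3.05
5  | Dave  | 2.97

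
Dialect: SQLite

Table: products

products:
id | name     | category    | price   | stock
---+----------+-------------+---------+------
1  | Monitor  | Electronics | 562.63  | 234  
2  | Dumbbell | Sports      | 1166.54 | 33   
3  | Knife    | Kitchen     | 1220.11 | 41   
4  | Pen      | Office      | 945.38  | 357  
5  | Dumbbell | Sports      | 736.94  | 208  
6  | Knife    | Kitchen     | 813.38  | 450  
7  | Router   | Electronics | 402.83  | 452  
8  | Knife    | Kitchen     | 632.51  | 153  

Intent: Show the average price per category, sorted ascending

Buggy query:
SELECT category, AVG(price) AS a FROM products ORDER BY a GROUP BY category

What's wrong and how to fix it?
Bug: GROUP BY must precede ORDER BY

Fix: Reorder: SELECT … FROM … GROUP BY … ORDER BY …

Corrected query:
SELECT category, AVG(price) AS a FROM products GROUP BY category ORDER BY a

Result:
category    | a         
------------+-----------
Electronics | 482.73    
Kitchen     | 888.666667
Office      | 945.38    
Sports      | 951.74    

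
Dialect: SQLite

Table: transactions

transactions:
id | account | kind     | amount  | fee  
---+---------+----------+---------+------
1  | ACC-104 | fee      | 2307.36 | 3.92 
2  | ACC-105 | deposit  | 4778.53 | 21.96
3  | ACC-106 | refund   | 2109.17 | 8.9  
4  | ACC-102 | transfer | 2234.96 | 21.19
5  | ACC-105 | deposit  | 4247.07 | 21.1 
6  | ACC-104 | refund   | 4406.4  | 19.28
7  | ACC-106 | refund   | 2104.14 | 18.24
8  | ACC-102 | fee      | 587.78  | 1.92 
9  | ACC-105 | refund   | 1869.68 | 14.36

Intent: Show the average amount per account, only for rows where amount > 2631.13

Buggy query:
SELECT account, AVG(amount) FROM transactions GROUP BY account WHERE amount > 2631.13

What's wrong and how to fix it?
Bug: Row-level WHERE must come before GROUP BY in the clause order

Fix: Move the WHERE clause before GROUP BY

Corrected query:
SELECT account, AVG(amount) FROM transactions WHERE amount > 2631.13 GROUP BY account

Result:
account | AVG(amount)
--------+------------
ACC-104 | 4406.4     
ACC-105 | 4512.8     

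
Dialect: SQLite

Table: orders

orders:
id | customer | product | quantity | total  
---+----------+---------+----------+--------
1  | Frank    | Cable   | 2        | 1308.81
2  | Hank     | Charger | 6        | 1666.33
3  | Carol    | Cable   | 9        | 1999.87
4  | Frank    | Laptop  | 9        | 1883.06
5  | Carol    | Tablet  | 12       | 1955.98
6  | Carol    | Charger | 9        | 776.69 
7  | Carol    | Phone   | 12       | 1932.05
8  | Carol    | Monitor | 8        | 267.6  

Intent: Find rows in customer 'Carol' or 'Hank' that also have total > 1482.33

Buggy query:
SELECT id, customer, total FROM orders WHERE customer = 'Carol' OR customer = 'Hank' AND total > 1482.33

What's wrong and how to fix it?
Bug: Without parentheses, AND is evaluated before OR, so the total filter only applies to the 'Hank' branch

Fix: Add parentheses around the OR so the AND applies to both alternatives

Corrected query:
SELECT id, customer, total FROM orders WHERE (customer = 'Carol' OR customer = 'Hank') AND total > 1482.33

Result:
id | customer | total  
---+----------+--------
2  | Hank     | 1666.33
3  | Carol    | 1999.87
5  | Carol    | 1955.98
7  | Carol    | 1932.05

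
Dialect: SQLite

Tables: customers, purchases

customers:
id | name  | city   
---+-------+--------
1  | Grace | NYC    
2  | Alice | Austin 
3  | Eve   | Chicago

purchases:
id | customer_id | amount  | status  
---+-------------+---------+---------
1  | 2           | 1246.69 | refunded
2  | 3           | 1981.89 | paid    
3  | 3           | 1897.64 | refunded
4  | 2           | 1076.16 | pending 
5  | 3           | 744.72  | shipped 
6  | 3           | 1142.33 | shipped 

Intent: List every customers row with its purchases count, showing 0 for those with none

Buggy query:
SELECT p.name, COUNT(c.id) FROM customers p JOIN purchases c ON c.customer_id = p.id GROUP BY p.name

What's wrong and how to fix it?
Bug: INNER JOIN drops customers rows that have no matching purchases rows

Fix: Switch to LEFT JOIN to retain unmatched parent rows

Corrected query:
SELECT p.name, COUNT(c.id) FROM customers p LEFT JOIN purchases c ON c.customer_id = p.id GROUP BY p.name

Result:
name  | COUNT(c.id)
------+------------
Alice | 2          
Eve   | 4          
Grace | 0          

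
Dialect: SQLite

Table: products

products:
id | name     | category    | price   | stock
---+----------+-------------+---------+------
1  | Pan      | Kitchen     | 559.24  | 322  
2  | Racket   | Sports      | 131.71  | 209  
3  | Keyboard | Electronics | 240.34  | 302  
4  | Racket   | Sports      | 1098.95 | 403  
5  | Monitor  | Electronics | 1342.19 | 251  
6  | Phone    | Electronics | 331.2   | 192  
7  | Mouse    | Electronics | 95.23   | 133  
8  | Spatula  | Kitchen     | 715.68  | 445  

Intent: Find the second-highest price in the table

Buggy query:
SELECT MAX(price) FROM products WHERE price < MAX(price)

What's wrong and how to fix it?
Bug: The inner MAX is an aggregate inside WHERE, which is not allowed

Fix: Compute the overall MAX in a subquery, then take MAX of rows below it

Corrected query:
SELECT MAX(price) FROM products WHERE price < (SELECT MAX(price) FROM products)

Result:
MAX(price)
----------
1098.95   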